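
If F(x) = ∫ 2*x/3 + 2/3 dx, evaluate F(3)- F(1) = 4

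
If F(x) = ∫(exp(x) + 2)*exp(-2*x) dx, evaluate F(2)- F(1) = -exp(-4) + exp(-1)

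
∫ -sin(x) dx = cos(x) + C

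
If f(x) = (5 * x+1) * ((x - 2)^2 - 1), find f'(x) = 15*x^2 - 38*x + 11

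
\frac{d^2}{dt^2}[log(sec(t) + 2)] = (5*cos(t) - cos(3*t) + 2)/((2*cos(t) + 1)^2*(cos(2*t) + 1))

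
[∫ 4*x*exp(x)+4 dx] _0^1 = 8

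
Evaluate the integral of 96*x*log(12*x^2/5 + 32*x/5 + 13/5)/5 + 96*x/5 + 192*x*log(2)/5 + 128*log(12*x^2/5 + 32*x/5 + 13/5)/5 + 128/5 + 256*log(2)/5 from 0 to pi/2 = -52*log(52/5)/5 + (8 + 8*pi + 3*(2 + 2*pi)^2/5)*log(8 + 8*pi + 3*(2 + 2*pi)^2/5)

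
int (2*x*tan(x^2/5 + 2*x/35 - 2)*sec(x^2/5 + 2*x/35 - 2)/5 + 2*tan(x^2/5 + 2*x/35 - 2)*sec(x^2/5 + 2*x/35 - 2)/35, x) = sec(x^2/5 + 2*x/35 - 2) + C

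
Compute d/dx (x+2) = 1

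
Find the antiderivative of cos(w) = sin(w) + C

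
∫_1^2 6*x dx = 9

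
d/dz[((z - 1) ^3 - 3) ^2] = 6*z^5 - 30*z^4 + 60*z^3 - 78*z^2 + 66*z - 24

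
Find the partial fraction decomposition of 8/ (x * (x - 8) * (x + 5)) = 8/(65*(x + 5)) + 1/(13*(x - 8)) - 1/(5*x)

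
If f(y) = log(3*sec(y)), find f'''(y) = 2*sin(y)/cos(y)^3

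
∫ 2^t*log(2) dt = 2^t + C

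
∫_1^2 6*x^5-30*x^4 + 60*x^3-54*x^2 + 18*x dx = 3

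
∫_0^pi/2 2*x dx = pi^2/4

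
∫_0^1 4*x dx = 2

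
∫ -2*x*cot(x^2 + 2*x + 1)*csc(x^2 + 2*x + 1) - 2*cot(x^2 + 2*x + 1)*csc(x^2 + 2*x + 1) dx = csc((x + 1)^2) + C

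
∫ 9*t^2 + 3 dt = 3*t^3 + 3*t + C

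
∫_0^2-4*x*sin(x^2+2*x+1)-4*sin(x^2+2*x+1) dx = 2*cos(9) - 2*cos(1)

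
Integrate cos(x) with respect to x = sin(x) + C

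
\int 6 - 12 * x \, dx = -6*x^2 + 6*x + C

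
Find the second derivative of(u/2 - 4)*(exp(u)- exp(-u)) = (u*exp(2*u) - u - 6*exp(2*u) + 10)*exp(-u)/2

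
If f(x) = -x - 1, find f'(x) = -1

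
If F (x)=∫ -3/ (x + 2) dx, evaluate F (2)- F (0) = -3*log(2)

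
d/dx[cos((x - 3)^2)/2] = (3 - x)*sin(x^2 - 6*x + 9)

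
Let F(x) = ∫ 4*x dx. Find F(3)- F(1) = 16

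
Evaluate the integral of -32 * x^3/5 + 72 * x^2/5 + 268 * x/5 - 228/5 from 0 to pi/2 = -18*pi - 2*(-pi^2/2 + 4 + 3*pi/2)^2/5 + 32/5 + 6*pi^2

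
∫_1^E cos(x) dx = -sin(1) + sin(E)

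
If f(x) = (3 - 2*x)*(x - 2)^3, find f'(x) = -8*x^3 + 45*x^2 - 84*x + 52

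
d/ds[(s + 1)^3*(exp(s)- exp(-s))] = (s^3*exp(2*s) + s^3 + 6*s^2*exp(2*s) + 9*s*exp(2*s) - 3*s + 4*exp(2*s) - 2)*exp(-s)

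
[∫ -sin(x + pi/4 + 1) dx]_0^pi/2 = -sqrt(2)*cos(1)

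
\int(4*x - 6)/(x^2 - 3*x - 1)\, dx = 2*log(-x^2 + 3*x + 1) + C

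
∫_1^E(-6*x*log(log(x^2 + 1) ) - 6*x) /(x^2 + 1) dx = -3*log(1 + exp(2))*log(log(1 + exp(2))) + 3*log(2)*log(log(2))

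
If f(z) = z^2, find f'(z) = 2*z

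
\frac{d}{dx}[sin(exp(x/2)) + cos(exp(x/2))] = sqrt(2)*exp(x/2)*cos(exp(x/2) + pi/4)/2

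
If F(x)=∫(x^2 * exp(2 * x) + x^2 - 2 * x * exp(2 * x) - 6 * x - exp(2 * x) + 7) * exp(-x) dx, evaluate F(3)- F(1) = 0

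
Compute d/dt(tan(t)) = cos(t)^(-2)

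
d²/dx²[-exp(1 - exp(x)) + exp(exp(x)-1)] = (-exp(2*x) + exp(x) + exp(x + 2*exp(x) - 2) + exp(2*x + 2*exp(x) - 2))*exp(1 - exp(x))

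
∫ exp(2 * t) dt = exp(2*t)/2 + C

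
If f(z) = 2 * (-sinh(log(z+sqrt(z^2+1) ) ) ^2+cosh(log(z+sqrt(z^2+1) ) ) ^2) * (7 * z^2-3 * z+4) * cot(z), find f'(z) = -14*z^2/sin(z)^2 + 28*z/tan(z) + 6*z/sin(z)^2 - 6/tan(z) - 8/sin(z)^2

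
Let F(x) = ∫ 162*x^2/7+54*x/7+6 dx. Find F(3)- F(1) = 1704/7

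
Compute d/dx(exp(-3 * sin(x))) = -3*exp(-3*sin(x))*cos(x)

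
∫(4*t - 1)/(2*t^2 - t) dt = log(4*t^2 - 2*t) + C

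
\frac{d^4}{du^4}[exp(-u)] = exp(-u)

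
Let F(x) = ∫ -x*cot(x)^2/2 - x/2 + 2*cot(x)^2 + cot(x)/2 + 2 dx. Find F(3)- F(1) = 3*cot(1)/2 - cot(3)/2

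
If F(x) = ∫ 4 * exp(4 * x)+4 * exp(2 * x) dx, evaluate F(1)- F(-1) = -(exp(-2) + 1)^2 + (1 + exp(2))^2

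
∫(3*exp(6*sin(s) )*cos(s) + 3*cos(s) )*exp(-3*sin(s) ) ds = 2*sinh(3*sin(s)) + C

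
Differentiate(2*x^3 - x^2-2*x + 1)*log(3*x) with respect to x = (6*x^3*log(x) + 2*x^3 + 6*x^3*log(3) - 2*x^2*log(x) - 2*x^2*log(3) - x^2 - 2*x*log(x) - 2*x*log(3) - 2*x + 1)/x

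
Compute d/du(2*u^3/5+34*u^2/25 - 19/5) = 6*u^2/5 + 68*u/25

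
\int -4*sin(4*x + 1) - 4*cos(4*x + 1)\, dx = -sin(4*x + 1) + cos(4*x + 1) + C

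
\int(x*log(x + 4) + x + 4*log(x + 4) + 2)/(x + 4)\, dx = (x + 2)*log(x + 4) + C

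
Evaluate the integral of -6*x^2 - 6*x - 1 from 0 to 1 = -6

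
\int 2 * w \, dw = w^2 + C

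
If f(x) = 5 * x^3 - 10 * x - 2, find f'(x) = 15*x^2 - 10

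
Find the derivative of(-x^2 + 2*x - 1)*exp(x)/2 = -x^2*exp(x)/2 + exp(x)/2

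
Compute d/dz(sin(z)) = cos(z)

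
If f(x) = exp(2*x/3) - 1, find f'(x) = 2*exp(2*x/3)/3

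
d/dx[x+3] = 1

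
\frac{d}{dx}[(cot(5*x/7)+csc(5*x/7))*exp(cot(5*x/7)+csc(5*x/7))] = -5*(sqrt(2)*sin((20*x + 7*pi)/28)*cos(5*x/7) + sqrt(2)*sin((20*x + 7*pi)/28) + cos(5*x/7) + 1)*exp(1/sin(5*x/7))*exp(1/tan(5*x/7))/(7*sin(5*x/7)^3)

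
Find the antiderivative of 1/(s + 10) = log(s/2 + 5) + C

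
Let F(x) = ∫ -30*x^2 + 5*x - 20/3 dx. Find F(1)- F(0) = -85/6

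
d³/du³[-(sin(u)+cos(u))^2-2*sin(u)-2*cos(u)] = 8*cos(2*u) + 2*sqrt(2)*cos(u + pi/4)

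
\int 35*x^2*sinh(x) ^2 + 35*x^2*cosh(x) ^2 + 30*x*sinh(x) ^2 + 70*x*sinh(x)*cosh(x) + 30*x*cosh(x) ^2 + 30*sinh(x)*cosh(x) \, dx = 5*x*(7*x + 6)*sinh(2*x)/2 + C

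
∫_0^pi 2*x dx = pi^2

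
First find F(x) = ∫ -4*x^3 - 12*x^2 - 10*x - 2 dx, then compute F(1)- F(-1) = -12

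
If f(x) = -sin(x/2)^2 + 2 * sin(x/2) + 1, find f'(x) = -sin(x)/2 + cos(x/2)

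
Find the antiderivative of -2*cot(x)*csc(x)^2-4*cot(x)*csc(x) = (csc(x) + 2)^2 + C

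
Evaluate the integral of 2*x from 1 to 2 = 3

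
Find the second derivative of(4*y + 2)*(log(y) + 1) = (4*y - 2)/y^2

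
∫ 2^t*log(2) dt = 2^t + C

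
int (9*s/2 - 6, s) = 9*s^2/4 - 6*s + C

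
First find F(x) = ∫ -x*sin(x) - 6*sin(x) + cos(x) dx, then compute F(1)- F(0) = -6 + 7*cos(1)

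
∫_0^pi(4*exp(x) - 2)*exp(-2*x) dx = -1 + (-2 + exp(-pi))^2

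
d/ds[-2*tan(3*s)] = -6/cos(3*s)^2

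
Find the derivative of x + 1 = 1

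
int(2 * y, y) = y^2 + C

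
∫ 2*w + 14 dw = w^2 + 14*w + C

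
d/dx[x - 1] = 1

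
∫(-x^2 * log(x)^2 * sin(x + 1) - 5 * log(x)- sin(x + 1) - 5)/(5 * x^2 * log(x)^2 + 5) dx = cos(x + 1)/5 + acot(x*log(x)) + C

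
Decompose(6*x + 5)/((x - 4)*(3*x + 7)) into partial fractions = 27/(19*(3*x + 7)) + 29/(19*(x - 4))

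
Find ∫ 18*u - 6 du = 9*u^2 - 6*u + C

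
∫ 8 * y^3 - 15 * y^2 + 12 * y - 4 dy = 2*y^4 - 5*y^3 + 6*y^2 - 4*y + C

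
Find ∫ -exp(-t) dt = exp(-t) + C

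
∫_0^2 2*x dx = 4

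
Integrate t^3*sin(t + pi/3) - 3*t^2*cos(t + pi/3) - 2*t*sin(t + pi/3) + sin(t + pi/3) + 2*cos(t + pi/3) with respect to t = (-t^3 + 2*t - 1)*cos(t + pi/3) + C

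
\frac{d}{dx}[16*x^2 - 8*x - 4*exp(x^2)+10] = -8*x*exp(x^2) + 32*x - 8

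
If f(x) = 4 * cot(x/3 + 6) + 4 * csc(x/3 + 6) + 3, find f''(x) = 8*cot(x/3 + 6)^3/9 + 8*cot(x/3 + 6)^2*csc(x/3 + 6)/9 + 8*cot(x/3 + 6)/9 + 4*csc(x/3 + 6)/9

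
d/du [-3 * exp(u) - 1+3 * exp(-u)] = (-3*exp(2*u) - 3)*exp(-u)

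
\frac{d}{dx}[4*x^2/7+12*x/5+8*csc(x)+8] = 8*x/7 - 8*cot(x)*csc(x) + 12/5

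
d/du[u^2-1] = 2*u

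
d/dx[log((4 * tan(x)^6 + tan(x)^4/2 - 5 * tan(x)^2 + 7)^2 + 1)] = (768*tan(x)^13 + 928*tan(x)^11 - 1112*tan(x)^9 - 48*tan(x)^7 + 1736*tan(x)^5 - 48*tan(x)^3 - 560*tan(x))/(64*tan(x)^12 + 16*tan(x)^10 - 159*tan(x)^8 + 204*tan(x)^6 + 128*tan(x)^4 - 280*tan(x)^2 + 200)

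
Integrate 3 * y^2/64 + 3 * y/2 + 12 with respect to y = y^3/64 + 3*y^2/4 + 12*y + C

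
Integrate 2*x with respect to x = x^2 + C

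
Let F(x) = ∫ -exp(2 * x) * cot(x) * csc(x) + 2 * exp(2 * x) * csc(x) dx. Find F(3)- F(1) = -exp(2)*csc(1) + exp(6)*csc(3)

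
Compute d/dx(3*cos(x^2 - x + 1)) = 3*(1 - 2*x)*sin(x^2 - x + 1)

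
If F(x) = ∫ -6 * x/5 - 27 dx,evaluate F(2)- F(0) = -282/5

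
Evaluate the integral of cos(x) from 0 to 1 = sin(1)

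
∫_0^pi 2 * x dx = pi^2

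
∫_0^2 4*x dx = 8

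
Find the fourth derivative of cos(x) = cos(x)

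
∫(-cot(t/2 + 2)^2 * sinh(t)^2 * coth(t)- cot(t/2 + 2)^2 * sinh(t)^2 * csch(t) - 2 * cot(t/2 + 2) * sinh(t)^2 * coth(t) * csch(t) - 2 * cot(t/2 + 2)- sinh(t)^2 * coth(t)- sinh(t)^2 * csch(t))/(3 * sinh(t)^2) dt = 2*(1/tanh(t) + 1/sinh(t))*cot(t/2 + 2)/3 + C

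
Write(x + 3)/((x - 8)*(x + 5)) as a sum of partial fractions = 2/(13*(x + 5)) + 11/(13*(x - 8))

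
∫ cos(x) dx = sin(x) + C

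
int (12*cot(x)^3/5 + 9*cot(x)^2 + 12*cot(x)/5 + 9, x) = -(45 + 6/tan(x))/(5*tan(x)) + C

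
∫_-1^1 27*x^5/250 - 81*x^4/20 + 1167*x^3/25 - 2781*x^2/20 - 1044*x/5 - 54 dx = -5058/25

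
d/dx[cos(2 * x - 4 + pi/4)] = -2*sin(2*x - 4 + pi/4)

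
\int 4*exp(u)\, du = 4*exp(u) + C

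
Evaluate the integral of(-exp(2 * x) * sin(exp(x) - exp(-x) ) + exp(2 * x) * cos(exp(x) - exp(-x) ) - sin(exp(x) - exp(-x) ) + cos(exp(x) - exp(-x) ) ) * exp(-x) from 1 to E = cos(-exp(E) + exp(-E)) - sin(E - exp(-1)) - sin(-exp(E) + exp(-E)) - cos(E - exp(-1))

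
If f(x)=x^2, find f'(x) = 2*x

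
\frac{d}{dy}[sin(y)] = cos(y)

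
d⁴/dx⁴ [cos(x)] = cos(x)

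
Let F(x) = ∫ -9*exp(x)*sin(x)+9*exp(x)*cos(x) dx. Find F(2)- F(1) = 9*E*(E*cos(2) - cos(1))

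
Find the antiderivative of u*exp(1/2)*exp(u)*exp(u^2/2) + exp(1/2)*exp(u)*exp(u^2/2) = exp((u + 1)^2/2) + C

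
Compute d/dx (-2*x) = -2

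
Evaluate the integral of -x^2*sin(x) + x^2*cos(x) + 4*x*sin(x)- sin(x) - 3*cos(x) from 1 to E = (-2 + (-1 + E)^2)*(cos(E) + sin(E)) + 2*cos(1) + 2*sin(1)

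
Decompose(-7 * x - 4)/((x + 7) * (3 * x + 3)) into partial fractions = -5/(2*(x + 7)) + 1/(6*(x + 1))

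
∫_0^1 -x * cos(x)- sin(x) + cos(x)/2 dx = -sin(1)/2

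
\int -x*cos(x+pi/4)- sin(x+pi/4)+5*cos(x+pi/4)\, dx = (5 - x)*sin(x + pi/4) + C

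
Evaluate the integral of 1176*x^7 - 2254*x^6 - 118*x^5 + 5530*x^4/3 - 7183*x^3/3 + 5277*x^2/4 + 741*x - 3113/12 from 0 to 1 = 505/4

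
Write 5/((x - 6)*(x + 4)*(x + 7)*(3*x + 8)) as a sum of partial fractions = -135/(1352*(3*x + 8)) - 5/(507*(x + 7)) + 1/(24*(x + 4)) + 1/(676*(x - 6))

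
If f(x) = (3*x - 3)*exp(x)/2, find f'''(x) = 3*x*exp(x)/2 + 3*exp(x)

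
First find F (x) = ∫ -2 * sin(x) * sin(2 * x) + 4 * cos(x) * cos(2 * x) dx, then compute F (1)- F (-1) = 4*sin(2)*cos(1)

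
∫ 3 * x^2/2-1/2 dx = x^3/2 - x/2 + C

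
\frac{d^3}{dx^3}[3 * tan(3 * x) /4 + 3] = 243*tan(3*x)^4/2 + 162*tan(3*x)^2 + 81/2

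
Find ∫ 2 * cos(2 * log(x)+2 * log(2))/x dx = sin(2*log(2*x)) + C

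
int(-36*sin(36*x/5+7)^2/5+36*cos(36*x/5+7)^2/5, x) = sin(72*x/5 + 14)/2 + C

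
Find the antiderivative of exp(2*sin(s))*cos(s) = exp(2*sin(s))/2 + C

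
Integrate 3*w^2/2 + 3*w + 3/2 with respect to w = w^3/2 + 3*w^2/2 + 3*w/2 + C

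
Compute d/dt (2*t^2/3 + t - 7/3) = 4*t/3 + 1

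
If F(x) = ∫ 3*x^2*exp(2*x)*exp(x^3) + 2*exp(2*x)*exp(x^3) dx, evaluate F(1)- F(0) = -1 + exp(3)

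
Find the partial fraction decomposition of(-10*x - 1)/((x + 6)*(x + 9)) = -89/(3*(x + 9)) + 59/(3*(x + 6))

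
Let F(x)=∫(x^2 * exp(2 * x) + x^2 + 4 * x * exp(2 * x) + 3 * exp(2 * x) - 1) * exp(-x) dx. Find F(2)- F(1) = -4*E - 9*exp(-2) + 4*exp(-1) + 9*exp(2)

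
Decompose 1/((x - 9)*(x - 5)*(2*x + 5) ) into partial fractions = 4/(345*(2*x + 5)) - 1/(60*(x - 5)) + 1/(92*(x - 9))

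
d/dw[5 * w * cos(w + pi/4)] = -5*w*sin(w + pi/4) + 5*cos(w + pi/4)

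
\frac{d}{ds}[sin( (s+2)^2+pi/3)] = 2*(s + 2)*cos(s^2 + 4*s + pi/3 + 4)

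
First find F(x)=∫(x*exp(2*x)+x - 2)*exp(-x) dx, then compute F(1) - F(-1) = -2*E + 2*exp(-1)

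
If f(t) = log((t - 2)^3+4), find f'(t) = (3*t^2 - 12*t + 12)/(t^3 - 6*t^2 + 12*t - 4)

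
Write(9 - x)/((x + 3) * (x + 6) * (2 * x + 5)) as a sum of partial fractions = 46/(7*(2*x + 5)) + 5/(7*(x + 6)) - 4/(x + 3)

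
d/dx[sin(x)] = cos(x)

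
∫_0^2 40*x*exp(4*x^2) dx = -5 + 5*exp(16)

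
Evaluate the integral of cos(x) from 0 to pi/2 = 1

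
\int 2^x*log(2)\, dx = 2^x + C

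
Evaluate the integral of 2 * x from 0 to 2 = 4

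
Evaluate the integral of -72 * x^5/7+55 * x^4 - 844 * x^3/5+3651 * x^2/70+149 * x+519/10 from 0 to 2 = 3779/35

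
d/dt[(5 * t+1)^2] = 50*t + 10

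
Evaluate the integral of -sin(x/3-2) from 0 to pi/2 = 3*sin(pi/3 + 2) - 3*cos(2)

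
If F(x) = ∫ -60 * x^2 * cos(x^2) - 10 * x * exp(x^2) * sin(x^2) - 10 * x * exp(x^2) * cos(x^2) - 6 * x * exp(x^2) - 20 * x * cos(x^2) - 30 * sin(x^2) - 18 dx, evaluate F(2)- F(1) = (-exp(4) - 14)*(5*sin(4) + 3) + (3 + 5*sin(1))*(E + 8)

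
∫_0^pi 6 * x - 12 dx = -12 + 3*(-2 + pi)^2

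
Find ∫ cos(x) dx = sin(x) + C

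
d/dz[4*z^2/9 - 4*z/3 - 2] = 8*z/9 - 4/3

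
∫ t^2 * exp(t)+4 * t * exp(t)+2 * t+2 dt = (exp(t) + 1)*(t^2 + 2*t - 2) + C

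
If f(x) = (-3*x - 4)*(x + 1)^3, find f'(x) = -12*x^3 - 39*x^2 - 42*x - 15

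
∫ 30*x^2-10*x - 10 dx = 10*x^3 - 5*x^2 - 10*x + C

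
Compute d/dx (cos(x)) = -sin(x)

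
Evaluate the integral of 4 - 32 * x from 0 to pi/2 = 2*pi*(1 - 2*pi)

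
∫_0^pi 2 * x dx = pi^2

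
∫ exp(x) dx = exp(x) + C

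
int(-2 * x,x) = -x^2 + C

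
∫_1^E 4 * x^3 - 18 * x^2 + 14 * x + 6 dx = -9 + (-exp(2) + 1 + 3*E)^2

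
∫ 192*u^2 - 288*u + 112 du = 64*u^3 - 144*u^2 + 112*u + C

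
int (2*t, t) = t^2 + C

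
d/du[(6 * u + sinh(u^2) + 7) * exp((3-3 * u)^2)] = 2*(54*u^2 + 9*u*sinh(u^2) + u*cosh(u^2) + 9*u - 9*sinh(u^2) - 60)*exp(9)*exp(-18*u)*exp(9*u^2)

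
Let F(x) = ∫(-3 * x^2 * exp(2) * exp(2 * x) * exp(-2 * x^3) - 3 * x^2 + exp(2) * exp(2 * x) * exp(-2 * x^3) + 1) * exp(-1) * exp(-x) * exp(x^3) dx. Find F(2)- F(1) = -exp(5) - E + exp(-5) + exp(-1)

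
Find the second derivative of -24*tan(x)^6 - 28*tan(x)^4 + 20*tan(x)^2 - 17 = -1008*tan(x)^8 - 2288*tan(x)^6 - 1496*tan(x)^4 - 176*tan(x)^2 + 40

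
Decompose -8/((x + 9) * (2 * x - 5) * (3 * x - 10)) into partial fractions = -72/(185*(3*x - 10)) + 32/(115*(2*x - 5)) - 8/(851*(x + 9))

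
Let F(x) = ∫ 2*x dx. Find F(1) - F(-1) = 0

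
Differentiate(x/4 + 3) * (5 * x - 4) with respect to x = 5*x/2 + 14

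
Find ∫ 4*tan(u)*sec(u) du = 4*sec(u) + C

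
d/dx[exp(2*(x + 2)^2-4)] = 4*x*exp(2*x^2 + 8*x + 4) + 8*exp(2*x^2 + 8*x + 4)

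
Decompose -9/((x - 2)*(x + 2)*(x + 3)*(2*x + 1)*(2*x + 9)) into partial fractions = -3/(65*(2*x + 9)) + 3/(25*(2*x + 1)) + 3/(25*(x + 3)) - 3/(20*(x + 2)) - 9/(1300*(x - 2))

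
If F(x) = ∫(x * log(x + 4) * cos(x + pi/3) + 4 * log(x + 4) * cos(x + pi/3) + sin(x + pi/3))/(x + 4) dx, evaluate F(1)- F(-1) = -log(3)*cos(pi/6 + 1) + log(5)*sin(1 + pi/3)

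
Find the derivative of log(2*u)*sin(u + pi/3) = (u*log(u)*cos(u + pi/3) + u*log(2)*cos(u + pi/3) + sin(u + pi/3))/u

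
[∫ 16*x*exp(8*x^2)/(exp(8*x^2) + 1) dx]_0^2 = -log(2) + log(1 + exp(32))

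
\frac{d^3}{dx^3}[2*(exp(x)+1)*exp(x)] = 16*exp(2*x) + 2*exp(x)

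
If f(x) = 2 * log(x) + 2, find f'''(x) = 4/x^3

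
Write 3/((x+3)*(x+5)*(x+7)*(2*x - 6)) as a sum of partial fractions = -3/(160*(x + 7)) + 3/(64*(x + 5)) - 1/(32*(x + 3)) + 1/(320*(x - 3))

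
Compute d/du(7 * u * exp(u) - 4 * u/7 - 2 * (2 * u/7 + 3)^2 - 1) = 7*u*exp(u) - 16*u/49 + 7*exp(u) - 4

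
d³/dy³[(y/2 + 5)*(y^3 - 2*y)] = 12*y + 30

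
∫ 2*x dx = x^2 + C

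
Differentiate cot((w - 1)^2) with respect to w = 2*(1 - w)/sin(w^2 - 2*w + 1)^2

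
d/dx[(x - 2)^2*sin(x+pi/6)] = x^2*cos(x + pi/6) + 2*x*sin(x + pi/6) - 4*x*cos(x + pi/6) - 4*sin(x + pi/6) + 4*cos(x + pi/6)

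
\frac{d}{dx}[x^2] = 2*x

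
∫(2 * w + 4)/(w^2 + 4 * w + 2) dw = log(3*(w + 2)^2 - 6) + C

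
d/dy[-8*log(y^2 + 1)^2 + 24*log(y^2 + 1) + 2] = (-32*y*log(y^2 + 1) + 48*y)/(y^2 + 1)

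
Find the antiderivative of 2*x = x^2 + C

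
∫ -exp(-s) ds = exp(-s) + C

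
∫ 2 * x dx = x^2 + C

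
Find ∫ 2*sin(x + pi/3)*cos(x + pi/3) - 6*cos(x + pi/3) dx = (sin(x + pi/3) - 3)^2 + C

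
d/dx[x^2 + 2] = 2*x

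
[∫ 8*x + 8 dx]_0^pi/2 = -4 + 4*(1 + pi/2)^2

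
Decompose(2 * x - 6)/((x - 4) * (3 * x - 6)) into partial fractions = 1/(3*(x - 2)) + 1/(3*(x - 4))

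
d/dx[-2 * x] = -2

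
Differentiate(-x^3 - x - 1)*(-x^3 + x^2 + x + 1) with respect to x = 6*x^5 - 5*x^4 - 3*x^2 - 4*x - 2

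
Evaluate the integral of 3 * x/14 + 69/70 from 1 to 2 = 183/140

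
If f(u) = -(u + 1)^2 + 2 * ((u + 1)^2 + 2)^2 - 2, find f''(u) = 24*u^2 + 48*u + 38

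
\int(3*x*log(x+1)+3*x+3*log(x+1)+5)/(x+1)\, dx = (3*x + 5)*log(x + 1) + C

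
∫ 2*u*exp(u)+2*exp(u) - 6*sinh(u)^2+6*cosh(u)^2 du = 2*u*(exp(u) + 3) + C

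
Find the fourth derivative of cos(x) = cos(x)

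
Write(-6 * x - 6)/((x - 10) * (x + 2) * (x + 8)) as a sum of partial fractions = 7/(18*(x + 8)) - 1/(12*(x + 2)) - 11/(36*(x - 10))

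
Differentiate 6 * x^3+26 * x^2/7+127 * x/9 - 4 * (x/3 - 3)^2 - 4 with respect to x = 18*x^2 + 412*x/63 + 199/9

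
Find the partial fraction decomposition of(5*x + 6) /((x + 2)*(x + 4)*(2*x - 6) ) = -1/(2*(x + 4)) + 1/(5*(x + 2)) + 3/(10*(x - 3))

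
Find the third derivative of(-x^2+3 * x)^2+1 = 24*x - 36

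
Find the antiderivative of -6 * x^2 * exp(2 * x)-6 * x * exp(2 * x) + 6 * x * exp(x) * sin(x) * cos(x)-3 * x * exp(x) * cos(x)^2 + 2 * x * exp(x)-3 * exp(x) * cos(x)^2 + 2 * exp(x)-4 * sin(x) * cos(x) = (-3*x*exp(x) + 2)*(x*exp(x) + cos(x)^2) + C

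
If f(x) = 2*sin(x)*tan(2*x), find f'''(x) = 96*sin(x)*tan(2*x)^4 + 116*sin(x)*tan(2*x)^2 + 20*sin(x) + 48*cos(x)*tan(2*x)^3 + 46*cos(x)*tan(2*x)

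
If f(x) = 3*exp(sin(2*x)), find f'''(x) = -36*exp(sin(2*x))*sin(4*x) + 24*exp(sin(2*x))*cos(2*x)^3 - 24*exp(sin(2*x))*cos(2*x)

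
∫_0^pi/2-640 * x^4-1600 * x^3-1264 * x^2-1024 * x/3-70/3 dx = (6 + 10*pi + 2*(-2*pi - 2)^2)*(-pi^3/2 - 3*pi^2/2 - 5*pi/6)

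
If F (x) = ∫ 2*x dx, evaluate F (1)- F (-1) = 0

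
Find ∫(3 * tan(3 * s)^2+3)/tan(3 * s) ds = log(3*tan(3*s)) + C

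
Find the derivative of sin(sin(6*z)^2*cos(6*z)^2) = -12*sin(6*z)^3*cos(6*z)*cos(sin(12*z)^2/4) + 12*sin(6*z)*cos(6*z)^3*cos(sin(12*z)^2/4)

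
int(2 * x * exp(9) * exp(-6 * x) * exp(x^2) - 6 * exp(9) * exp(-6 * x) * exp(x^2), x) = exp((x - 3)^2) + C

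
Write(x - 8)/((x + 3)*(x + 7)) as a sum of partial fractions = 15/(4*(x + 7)) - 11/(4*(x + 3))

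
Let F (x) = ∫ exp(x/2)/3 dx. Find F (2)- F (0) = -2/3 + 2*E/3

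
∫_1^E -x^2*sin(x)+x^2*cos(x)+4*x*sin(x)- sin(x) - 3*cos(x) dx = (-2 + (-1 + E)^2)*(cos(E) + sin(E)) + 2*cos(1) + 2*sin(1)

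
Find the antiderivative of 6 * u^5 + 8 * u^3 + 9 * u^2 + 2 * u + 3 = u^6 + 2*u^4 + 3*u^3 + u^2 + 3*u + C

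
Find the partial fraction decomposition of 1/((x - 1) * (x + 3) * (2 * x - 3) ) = 4/(9*(2*x - 3)) + 1/(36*(x + 3)) - 1/(4*(x - 1))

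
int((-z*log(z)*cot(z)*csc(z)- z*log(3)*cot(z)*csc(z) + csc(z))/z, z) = log(3*z)*csc(z) + C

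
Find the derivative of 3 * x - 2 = 3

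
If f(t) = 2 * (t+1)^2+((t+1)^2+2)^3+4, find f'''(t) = 120*t^3 + 360*t^2 + 504*t + 264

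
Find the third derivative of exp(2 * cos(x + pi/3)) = 4*(-sqrt(3)*sin(x)*cos(x) - cos(x)^2 + 3*cos(x + pi/3))*exp(-sqrt(3)*sin(x))*exp(cos(x))*sin(x + pi/3)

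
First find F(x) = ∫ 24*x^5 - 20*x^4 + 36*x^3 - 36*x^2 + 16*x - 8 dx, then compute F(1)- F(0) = -3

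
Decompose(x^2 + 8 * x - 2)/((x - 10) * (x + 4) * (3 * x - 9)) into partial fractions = -3/(49*(x + 4)) - 31/(147*(x - 3)) + 89/(147*(x - 10))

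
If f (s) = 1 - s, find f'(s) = -1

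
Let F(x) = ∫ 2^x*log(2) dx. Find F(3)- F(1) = 6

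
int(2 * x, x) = x^2 + C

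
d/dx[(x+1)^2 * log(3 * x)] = (2*x^2*log(x) + x^2 + 2*x^2*log(3) + 2*x*log(x) + 2*x + 2*x*log(3) + 1)/x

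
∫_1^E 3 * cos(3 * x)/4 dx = -sin(3)/4 + sin(3*E)/4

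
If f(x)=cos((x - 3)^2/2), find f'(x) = (3 - x)*sin(x^2/2 - 3*x + 9/2)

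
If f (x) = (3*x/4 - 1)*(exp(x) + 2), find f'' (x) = 3*x*exp(x)/4 + exp(x)/2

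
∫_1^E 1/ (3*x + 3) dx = -log(2)/3 + log(1 + E)/3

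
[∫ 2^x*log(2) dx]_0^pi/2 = -1 + 2^(pi/2)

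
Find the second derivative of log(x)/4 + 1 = -1/(4*x^2)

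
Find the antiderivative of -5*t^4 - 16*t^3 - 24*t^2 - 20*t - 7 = -t^5 - 4*t^4 - 8*t^3 - 10*t^2 - 7*t + C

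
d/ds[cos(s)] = -sin(s)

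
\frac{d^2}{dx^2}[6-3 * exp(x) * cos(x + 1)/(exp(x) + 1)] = 3*(exp(2*x)*cos(x + 1) + 2*exp(x)*sin(x + 1) + 3*exp(x)*cos(x + 1) + 2*sin(x + 1))*exp(x)/(exp(3*x) + 3*exp(2*x) + 3*exp(x) + 1)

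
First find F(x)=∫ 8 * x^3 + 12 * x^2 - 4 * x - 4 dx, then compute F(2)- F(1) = 48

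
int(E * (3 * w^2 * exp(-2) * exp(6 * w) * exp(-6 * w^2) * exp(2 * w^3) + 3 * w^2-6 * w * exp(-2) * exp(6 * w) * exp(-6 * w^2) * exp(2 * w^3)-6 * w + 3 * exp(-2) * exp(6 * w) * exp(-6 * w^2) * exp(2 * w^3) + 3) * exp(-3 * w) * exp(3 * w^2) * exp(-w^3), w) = 2*sinh((w - 1)^3) + C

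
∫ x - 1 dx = x^2/2 - x + C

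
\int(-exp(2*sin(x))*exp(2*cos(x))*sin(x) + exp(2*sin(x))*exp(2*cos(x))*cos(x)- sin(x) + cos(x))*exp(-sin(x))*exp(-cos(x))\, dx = 2*sinh(sqrt(2)*sin(x + pi/4)) + C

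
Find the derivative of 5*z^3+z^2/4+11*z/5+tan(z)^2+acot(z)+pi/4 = (150*z^4 + 5*z^3 + 20*z^2*sin(z)/cos(z)^3 + 172*z^2 + 5*z + 20*sin(z)/cos(z)^3 + 12)/(10*z^2 + 10)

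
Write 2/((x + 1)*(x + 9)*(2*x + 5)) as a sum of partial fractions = -8/(39*(2*x + 5)) + 1/(52*(x + 9)) + 1/(12*(x + 1))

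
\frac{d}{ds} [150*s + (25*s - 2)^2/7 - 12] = 1250*s/7 + 950/7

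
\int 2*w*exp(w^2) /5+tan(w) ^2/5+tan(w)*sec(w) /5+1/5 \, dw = exp(w^2)/5 + tan(w)/5 + sec(w)/5 + C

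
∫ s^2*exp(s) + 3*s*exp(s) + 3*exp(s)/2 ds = (s^2 + s + 1/2)*exp(s) + C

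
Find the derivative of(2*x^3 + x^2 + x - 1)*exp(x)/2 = x^3*exp(x) + 7*x^2*exp(x)/2 + 3*x*exp(x)/2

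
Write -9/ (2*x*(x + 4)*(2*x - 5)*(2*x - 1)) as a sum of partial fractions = 1/(2*(2*x - 1)) - 9/(130*(2*x - 5)) + 1/(104*(x + 4)) - 9/(40*x)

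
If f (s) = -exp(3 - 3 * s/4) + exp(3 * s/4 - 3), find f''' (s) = 27*exp(3 - 3*s/4)/64 + 27*exp(3*s/4 - 3)/64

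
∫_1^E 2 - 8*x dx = -4*exp(2) + 2 + 2*E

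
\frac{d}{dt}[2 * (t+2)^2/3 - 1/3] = 4*t/3 + 8/3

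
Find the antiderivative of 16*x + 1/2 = 8*x^2 + x/2 + C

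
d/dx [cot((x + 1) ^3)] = -3*(x + 1)^2/sin(x^3 + 3*x^2 + 3*x + 1)^2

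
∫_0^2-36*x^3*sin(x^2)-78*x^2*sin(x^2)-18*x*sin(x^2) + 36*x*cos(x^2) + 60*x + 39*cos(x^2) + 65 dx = 159*cos(4) + 241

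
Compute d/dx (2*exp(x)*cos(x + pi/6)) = 2*sqrt(2)*exp(x)*cos(x + 5*pi/12)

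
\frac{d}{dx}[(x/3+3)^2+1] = 2*x/9 + 2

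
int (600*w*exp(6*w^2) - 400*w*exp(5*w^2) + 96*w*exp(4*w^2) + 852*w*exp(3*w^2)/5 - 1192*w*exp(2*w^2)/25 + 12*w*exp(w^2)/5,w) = 2*(625*exp(5*w^2) - 500*exp(4*w^2) + 150*exp(3*w^2) + 355*exp(2*w^2) - 149*exp(w^2) + 15)*exp(w^2)/25 + C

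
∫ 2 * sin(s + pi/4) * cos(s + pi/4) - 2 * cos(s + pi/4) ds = (sin(s + pi/4) - 1)^2 + C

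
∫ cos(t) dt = sin(t) + C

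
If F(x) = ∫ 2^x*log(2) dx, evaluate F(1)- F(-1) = 3/2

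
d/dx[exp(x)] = exp(x)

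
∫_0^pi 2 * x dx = pi^2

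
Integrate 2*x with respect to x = x^2 + C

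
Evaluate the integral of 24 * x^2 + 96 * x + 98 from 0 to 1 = 154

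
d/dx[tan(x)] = cos(x)^(-2)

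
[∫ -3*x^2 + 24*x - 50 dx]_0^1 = -39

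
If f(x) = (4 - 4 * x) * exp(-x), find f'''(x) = (4*x - 16)*exp(-x)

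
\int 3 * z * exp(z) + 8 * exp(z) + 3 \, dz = (3*z + 5)*(exp(z) + 1) + C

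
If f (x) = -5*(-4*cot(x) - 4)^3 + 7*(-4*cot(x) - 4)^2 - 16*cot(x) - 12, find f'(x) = -960*cot(x)^4 - 2144*cot(x)^3 - 2128*cot(x)^2 - 2144*cot(x) - 1168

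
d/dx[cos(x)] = -sin(x)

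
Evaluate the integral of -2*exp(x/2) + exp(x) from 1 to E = -(-2 + exp(1/2))^2 + (-2 + exp(E/2))^2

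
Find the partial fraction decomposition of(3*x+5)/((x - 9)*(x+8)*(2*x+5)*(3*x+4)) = -27/(4340*(3*x + 4)) - 20/(1771*(2*x + 5)) + 19/(3740*(x + 8)) + 32/(12121*(x - 9))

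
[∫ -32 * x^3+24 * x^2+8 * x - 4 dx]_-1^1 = 8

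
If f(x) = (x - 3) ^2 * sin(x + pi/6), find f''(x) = -x^2*sin(x + pi/6) + 6*x*sin(x + pi/6) + 4*x*cos(x + pi/6) - 7*sin(x + pi/6) - 12*cos(x + pi/6)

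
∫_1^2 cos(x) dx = -sin(1) + sin(2)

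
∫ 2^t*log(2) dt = 2^t + C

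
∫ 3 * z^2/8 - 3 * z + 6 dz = z^3/8 - 3*z^2/2 + 6*z + C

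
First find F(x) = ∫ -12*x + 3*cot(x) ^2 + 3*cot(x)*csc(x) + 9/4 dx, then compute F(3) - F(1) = -99/2 - 3*csc(3) + 3*cot(1) + 3*csc(1) - 3*cot(3)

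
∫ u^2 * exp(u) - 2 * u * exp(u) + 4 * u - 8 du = (u - 2)^2*(exp(u) + 2) + C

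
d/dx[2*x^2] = 4*x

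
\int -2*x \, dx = -x^2 + C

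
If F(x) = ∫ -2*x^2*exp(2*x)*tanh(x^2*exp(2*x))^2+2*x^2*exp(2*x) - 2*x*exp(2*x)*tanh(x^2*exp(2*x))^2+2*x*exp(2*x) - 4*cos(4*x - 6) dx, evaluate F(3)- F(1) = -tanh(exp(2)) - sin(2) - sin(6) + tanh(9*exp(6))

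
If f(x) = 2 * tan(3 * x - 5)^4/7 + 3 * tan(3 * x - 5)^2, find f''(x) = 360*tan(3*x - 5)^6/7 + 1710*tan(3*x - 5)^4/7 + 1728*tan(3*x - 5)^2/7 + 54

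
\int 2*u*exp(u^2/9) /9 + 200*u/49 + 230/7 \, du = 100*u^2/49 + 230*u/7 + exp(u^2/9) + C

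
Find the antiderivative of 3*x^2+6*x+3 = x^3 + 3*x^2 + 3*x + C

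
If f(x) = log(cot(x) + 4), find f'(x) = -1/((cot(x) + 4)*sin(x)^2)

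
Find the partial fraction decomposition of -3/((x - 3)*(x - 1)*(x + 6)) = -1/(21*(x + 6)) + 3/(14*(x - 1)) - 1/(6*(x - 3))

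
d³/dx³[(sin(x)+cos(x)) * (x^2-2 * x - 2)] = x^2*sin(x) - x^2*cos(x) - 8*x*sin(x) - 4*x*cos(x) - 2*sin(x) + 14*cos(x)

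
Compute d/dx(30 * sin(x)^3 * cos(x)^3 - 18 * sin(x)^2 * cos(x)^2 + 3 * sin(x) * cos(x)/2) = -45*(1 - cos(2*x))^2*cos(2*x)/2 - 9*sin(4*x) + 93*cos(2*x)/2 - 45*cos(4*x)/2 - 45/2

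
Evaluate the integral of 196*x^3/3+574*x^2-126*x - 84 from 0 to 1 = 182/3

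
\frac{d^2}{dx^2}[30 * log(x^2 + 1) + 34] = (60 - 60*x^2)/(x^4 + 2*x^2 + 1)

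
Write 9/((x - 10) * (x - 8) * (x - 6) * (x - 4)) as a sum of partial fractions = -3/(16*(x - 4)) + 9/(16*(x - 6)) - 9/(16*(x - 8)) + 3/(16*(x - 10))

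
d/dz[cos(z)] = -sin(z)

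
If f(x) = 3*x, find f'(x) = 3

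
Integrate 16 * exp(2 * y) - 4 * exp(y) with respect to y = (8*exp(y) - 4)*exp(y) + C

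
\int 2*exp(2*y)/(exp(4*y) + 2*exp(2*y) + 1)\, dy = exp(2*y)/(exp(2*y) + 1) + C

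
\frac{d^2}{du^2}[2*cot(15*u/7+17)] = 900*cos(15*u/7 + 17)/(49*sin(15*u/7 + 17)^3)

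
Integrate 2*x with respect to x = x^2 + C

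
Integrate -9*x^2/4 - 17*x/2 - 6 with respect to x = -3*x^3/4 - 17*x^2/4 - 6*x + C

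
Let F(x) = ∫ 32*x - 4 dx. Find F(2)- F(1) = 44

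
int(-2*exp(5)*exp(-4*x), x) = exp(5 - 4*x)/2 + C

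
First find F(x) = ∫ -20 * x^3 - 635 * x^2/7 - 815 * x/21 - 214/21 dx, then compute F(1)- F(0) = -389/6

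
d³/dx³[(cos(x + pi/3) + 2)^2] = 4*sin(x + pi/3) + 4*cos(2*x + pi/6)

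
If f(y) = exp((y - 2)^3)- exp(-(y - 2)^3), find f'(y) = (3*y^2*exp(2*y^3 - 12*y^2 + 24*y - 16) + 3*y^2 - 12*y*exp(2*y^3 - 12*y^2 + 24*y - 16) - 12*y + 12*exp(2*y^3 - 12*y^2 + 24*y - 16) + 12)*exp(-y^3 + 6*y^2 - 12*y + 8)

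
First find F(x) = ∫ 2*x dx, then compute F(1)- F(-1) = 0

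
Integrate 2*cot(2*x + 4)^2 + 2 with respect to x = -cot(2*x + 4) + C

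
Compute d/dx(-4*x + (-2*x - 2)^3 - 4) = -24*x^2 - 48*x - 28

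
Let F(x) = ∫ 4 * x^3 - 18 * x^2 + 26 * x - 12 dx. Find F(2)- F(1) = 0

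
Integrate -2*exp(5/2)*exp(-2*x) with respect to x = exp(5/2 - 2*x) + C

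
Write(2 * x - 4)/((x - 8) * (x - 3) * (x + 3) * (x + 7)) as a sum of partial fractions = 3/(100*(x + 7)) - 5/(132*(x + 3)) - 1/(150*(x - 3)) + 4/(275*(x - 8))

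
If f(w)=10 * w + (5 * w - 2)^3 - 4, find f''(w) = 750*w - 300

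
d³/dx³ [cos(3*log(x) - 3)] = (21*sin(3*log(x) - 3) + 27*cos(3*log(x) - 3))/x^3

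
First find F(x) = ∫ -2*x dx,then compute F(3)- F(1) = -8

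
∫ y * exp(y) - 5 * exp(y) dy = (y - 6)*exp(y) + C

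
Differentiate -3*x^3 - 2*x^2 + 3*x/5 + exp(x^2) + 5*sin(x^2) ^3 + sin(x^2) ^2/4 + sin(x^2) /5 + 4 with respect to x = -9*x^2 + 2*x*exp(x^2) + x*sin(2*x^2)/2 + 79*x*cos(x^2)/10 - 15*x*cos(3*x^2)/2 - 4*x + 3/5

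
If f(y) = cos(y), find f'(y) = -sin(y)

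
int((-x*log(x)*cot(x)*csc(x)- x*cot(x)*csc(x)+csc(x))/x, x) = (log(x) + 1)*csc(x) + C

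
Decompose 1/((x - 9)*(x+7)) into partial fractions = -1/(16*(x + 7)) + 1/(16*(x - 9))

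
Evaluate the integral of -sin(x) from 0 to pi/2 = -1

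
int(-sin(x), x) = cos(x) + C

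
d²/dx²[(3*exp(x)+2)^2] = 36*exp(2*x) + 12*exp(x)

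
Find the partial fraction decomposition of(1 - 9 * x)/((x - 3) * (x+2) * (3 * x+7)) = 99/(8*(3*x + 7)) - 19/(5*(x + 2)) - 13/(40*(x - 3))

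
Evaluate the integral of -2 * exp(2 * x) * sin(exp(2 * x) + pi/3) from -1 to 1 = cos(pi/3 + exp(2)) - cos(exp(-2) + pi/3)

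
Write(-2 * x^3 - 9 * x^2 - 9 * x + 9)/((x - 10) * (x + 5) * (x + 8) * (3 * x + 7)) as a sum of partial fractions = -173/(5032*(3*x + 7)) - 529/(918*(x + 8)) + 79/(360*(x + 5)) - 2981/(9990*(x - 10))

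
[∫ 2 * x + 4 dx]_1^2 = 7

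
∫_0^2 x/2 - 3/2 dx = -2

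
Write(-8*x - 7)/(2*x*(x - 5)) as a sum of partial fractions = -47/(10*(x - 5)) + 7/(10*x)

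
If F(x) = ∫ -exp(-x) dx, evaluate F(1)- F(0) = -1 + exp(-1)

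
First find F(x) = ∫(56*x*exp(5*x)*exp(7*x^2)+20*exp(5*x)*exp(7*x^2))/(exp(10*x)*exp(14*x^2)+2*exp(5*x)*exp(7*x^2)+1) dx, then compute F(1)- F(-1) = -4*exp(2)/(1 + exp(2)) + 4*exp(12)/(1 + exp(12))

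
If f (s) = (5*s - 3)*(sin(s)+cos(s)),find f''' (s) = 5*s*sin(s) - 5*s*cos(s) - 18*sin(s) - 12*cos(s)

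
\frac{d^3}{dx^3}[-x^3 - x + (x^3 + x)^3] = 504*x^6 + 630*x^4 + 180*x^2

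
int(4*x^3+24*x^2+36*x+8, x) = x^4 + 8*x^3 + 18*x^2 + 8*x + C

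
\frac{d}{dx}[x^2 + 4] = 2*x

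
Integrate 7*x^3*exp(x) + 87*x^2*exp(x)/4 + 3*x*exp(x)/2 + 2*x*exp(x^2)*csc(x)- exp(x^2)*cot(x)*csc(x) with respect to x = x^2*(28*x + 3)*exp(x)/4 + exp(x^2)*csc(x) + C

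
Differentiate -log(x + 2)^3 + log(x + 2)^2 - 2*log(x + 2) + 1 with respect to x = (-3*log(x + 2)^2 + 2*log(x + 2) - 2)/(x + 2)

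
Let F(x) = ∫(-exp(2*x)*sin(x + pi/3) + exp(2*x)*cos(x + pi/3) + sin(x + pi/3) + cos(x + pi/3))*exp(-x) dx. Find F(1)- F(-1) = (E - exp(-1))*cos(1)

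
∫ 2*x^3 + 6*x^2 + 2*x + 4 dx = x^4/2 + 2*x^3 + x^2 + 4*x + C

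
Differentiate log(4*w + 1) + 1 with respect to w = 4/(4*w + 1)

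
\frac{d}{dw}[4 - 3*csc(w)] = 3*cot(w)*csc(w)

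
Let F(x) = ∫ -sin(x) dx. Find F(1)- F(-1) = 0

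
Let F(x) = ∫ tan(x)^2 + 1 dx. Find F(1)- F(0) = tan(1)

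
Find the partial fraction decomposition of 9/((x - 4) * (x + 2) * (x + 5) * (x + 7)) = -9/(110*(x + 7)) + 1/(6*(x + 5)) - 1/(10*(x + 2)) + 1/(66*(x - 4))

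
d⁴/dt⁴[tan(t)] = 24*tan(t)^5 + 40*tan(t)^3 + 16*tan(t)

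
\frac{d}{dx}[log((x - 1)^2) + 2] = 2/(x - 1)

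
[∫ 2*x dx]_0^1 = 1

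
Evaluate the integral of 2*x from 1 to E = -1 + exp(2)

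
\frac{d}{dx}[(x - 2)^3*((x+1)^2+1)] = 5*x^4 - 16*x^3 + 6*x^2 + 8*x + 8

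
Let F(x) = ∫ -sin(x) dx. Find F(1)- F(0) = -1 + cos(1)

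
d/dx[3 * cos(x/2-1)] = -3*sin(x/2 - 1)/2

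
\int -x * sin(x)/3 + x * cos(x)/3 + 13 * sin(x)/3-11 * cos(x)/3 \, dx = sqrt(2)*(x - 12)*sin(x + pi/4)/3 + C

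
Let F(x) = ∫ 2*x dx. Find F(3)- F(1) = 8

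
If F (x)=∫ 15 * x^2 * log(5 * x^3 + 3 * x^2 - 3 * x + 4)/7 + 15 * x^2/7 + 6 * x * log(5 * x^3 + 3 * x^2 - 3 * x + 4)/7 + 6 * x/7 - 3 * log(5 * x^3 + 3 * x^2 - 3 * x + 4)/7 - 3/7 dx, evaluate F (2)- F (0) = -8*log(2)/7 + 50*log(50)/7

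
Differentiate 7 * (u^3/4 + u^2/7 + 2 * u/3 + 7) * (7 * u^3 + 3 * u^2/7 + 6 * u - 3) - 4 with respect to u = 147*u^5/2 + 155*u^4/4 + 3662*u^3/21 + 4149*u^2/4 + 92*u + 280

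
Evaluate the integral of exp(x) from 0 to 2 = -1 + exp(2)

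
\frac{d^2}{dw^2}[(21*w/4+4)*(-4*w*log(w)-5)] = (-42*w*log(w) - 63*w - 16)/w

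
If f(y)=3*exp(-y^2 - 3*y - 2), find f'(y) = (-6*y - 9)*exp(-y^2 - 3*y - 2)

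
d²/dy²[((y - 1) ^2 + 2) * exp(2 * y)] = 4*y^2*exp(2*y) + 6*exp(2*y)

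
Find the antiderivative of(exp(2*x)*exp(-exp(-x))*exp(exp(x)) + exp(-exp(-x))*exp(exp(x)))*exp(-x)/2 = exp(2*sinh(x))/2 + C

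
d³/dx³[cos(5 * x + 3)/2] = 125*sin(5*x + 3)/2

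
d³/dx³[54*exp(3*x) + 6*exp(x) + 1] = 1458*exp(3*x) + 6*exp(x)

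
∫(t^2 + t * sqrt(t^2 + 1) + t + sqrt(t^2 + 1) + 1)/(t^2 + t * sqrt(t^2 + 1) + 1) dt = t + log(t + sqrt(t^2 + 1)) + C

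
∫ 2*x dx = x^2 + C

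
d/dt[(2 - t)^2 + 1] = 2*t - 4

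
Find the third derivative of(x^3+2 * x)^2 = 120*x^3 + 96*x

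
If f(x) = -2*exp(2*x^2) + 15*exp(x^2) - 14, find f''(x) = -32*x^2*exp(2*x^2) + 60*x^2*exp(x^2) - 8*exp(2*x^2) + 30*exp(x^2)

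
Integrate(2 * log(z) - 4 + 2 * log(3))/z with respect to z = (log(3*z) - 2)^2 + C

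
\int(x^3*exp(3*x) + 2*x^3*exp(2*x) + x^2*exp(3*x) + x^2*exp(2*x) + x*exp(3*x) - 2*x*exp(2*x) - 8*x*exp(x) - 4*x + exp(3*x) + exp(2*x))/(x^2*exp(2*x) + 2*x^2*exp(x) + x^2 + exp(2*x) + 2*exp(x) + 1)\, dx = (x*exp(2*x) - 2*(exp(x) + 1)*(log(x^2 + 1) - 2))/(exp(x) + 1) + C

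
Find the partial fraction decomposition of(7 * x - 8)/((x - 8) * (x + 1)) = 5/(3*(x + 1)) + 16/(3*(x - 8))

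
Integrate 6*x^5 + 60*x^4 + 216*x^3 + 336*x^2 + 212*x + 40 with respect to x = x^6 + 12*x^5 + 54*x^4 + 112*x^3 + 106*x^2 + 40*x + C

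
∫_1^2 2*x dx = 3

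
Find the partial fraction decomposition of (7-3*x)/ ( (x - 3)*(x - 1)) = -2/(x - 1) - 1/(x - 3)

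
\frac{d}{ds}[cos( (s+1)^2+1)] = -2*(s + 1)*sin(s^2 + 2*s + 2)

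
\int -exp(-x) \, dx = exp(-x) + C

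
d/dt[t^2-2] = 2*t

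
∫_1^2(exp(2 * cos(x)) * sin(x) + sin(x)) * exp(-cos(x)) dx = -exp(cos(2)) - exp(-cos(1)) + exp(-cos(2)) + exp(cos(1))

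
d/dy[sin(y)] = cos(y)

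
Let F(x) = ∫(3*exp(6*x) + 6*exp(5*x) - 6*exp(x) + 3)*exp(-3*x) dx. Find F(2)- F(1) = -(-exp(-1) + 1 + E)^3 + (-exp(-2) + 1 + exp(2))^3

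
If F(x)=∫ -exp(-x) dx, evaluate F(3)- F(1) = -exp(-1) + exp(-3)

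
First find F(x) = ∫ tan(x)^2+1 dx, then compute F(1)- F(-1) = 2*tan(1)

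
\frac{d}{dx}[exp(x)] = exp(x)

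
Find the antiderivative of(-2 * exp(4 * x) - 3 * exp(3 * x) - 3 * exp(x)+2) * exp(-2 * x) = -6*sinh(x) - 2*cosh(2*x) + C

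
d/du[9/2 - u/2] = -1/2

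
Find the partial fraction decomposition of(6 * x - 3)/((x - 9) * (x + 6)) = 13/(5*(x + 6)) + 17/(5*(x - 9))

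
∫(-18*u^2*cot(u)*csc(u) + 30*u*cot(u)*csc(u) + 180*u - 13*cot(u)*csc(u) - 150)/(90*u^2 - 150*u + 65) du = log((6*u - 5)^2 + 1) + csc(u)/5 + C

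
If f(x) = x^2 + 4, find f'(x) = 2*x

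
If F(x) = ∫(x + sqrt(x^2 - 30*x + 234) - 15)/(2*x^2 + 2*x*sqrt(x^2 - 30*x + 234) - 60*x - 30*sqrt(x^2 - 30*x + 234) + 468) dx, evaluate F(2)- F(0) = log(-13/3 + sqrt(178)/3)/2 - log(-5 + sqrt(26))/2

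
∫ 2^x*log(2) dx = 2^x + C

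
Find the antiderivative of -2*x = -x^2 + C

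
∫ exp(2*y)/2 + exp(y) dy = (exp(y) + 2)^2/4 + C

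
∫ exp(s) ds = exp(s) + C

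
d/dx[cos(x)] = -sin(x)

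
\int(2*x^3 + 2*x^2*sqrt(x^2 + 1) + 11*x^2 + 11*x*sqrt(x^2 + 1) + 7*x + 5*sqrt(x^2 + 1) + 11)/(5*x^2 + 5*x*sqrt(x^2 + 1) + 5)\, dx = x^2/5 + 11*x/5 + log(x + sqrt(x^2 + 1)) + C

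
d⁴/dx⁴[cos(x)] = cos(x)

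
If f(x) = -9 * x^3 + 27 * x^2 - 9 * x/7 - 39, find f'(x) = -27*x^2 + 54*x - 9/7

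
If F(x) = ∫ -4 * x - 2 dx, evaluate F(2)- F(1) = -8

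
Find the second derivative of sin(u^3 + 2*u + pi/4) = -9*u^4*sin(u^3 + 2*u + pi/4) - 12*u^2*sin(u^3 + 2*u + pi/4) + 6*u*cos(u^3 + 2*u + pi/4) - 4*sin(u^3 + 2*u + pi/4)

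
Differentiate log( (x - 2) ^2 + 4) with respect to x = (2*x - 4)/(x^2 - 4*x + 8)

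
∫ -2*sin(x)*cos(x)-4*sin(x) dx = (cos(x) + 2)^2 + C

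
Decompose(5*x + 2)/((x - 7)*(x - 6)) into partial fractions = -32/(x - 6) + 37/(x - 7)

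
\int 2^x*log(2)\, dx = 2^x + C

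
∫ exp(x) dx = exp(x) + C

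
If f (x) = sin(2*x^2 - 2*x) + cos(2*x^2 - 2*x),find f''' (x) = 64*x^3*sin(2*x*(x - 1)) - 64*x^3*cos(2*x*(x - 1)) - 96*x^2*sin(2*x*(x - 1)) + 96*x^2*cos(2*x*(x - 1)) - 96*x*cos(2*x*(x - 1)) + 16*sin(2*x*(x - 1)) + 32*cos(2*x*(x - 1))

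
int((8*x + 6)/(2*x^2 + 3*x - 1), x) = 2*log(2*x^2 + 3*x - 1) + C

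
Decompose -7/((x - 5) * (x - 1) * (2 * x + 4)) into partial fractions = -1/(6*(x + 2)) + 7/(24*(x - 1)) - 1/(8*(x - 5))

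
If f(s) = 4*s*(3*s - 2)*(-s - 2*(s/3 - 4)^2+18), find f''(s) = -32*s^2 + 968*s/3 - 1216/3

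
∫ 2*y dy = y^2 + C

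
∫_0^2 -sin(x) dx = -1 + cos(2)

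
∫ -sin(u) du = cos(u) + C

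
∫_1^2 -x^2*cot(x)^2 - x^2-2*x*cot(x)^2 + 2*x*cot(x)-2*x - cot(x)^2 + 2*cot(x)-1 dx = 9*cot(2) - 4*cot(1)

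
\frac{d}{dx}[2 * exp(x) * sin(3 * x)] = 2*(sin(3*x) + 3*cos(3*x))*exp(x)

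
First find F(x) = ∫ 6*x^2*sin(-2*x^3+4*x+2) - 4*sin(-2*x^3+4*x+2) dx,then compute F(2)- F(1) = -cos(4) + cos(6)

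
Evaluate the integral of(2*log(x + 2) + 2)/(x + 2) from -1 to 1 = -1 + (1 + log(3))^2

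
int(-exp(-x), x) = exp(-x) + C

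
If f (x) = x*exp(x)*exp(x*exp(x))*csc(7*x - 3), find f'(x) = (x^2*exp(x) + x*exp(x) + x - 7*x*cos(7*x - 3)/sin(7*x - 3) + 1)*exp(x)*exp(x*exp(x))/sin(7*x - 3)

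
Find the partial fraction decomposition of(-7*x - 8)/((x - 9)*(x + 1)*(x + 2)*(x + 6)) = -17/(150*(x + 6)) + 3/(22*(x + 2)) + 1/(50*(x + 1)) - 71/(1650*(x - 9))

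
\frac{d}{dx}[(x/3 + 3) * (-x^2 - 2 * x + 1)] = -x^2 - 22*x/3 - 17/3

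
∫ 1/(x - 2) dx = log(x - 2) + C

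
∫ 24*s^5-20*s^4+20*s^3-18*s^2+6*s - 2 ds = 4*s^6 - 4*s^5 + 5*s^4 - 6*s^3 + 3*s^2 - 2*s + C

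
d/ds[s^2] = 2*s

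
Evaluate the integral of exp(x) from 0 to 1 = -1 + E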